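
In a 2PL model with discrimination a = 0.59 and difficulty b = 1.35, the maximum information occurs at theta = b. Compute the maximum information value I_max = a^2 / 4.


For 2PL, max info at theta = b = 1.35
I_max = a^2 / 4 = 0.59^2 / 4
= 0.3481 / 4
I_max = 0.087

0.087


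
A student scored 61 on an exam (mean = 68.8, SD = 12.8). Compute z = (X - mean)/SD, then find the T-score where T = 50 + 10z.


z = (X - mean) / SD = (61 - 68.8) / 12.8
z = -7.8 / 12.8
z = -0.6094
T-score = T = 50 + 10z
Carry z at full precision (z = -7.8 / 12.8) into the conversion:
T-score = 50 + 10 * (-7.8 / 12.8) = 50 + -78 / 12.8
T-score = 50 + -6.0938
T-score = 43.9062

43.9062


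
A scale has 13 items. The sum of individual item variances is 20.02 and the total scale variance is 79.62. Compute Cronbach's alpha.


alpha = (k/(k-1)) * (1 - sum(si^2)/s_total^2)
= (13/12) * (1 - 20.02/79.62)
alpha = 0.8109

0.8109


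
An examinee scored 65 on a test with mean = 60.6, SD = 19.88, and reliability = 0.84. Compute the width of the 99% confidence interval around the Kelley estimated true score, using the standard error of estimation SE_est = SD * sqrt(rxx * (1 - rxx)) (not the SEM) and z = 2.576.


True score estimate = 0.84*65 + 0.16*60.6 = 64.296
SE_est = SD * sqrt(rxx * (1 - rxx)) = 19.88 * sqrt(0.84 * 0.16) = 19.88 * sqrt(0.1344) = 7.288128
CI = T_est +/- z * SE_est, so width = 2 * z * SE_est = 2 * 2.576 * 7.288128
Width = 37.5484

37.5484


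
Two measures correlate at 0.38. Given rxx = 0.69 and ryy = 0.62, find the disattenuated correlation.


r_corrected = rxy / sqrt(rxx * ryy)
= 0.38 / sqrt(0.69 * 0.62)
= 0.38 / sqrt(0.4278)
= 0.38 / 0.654064
r_corrected = 0.581

0.581


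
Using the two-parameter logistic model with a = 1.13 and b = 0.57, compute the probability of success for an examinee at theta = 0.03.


a*(theta - b) = 1.13 * (0.03 - 0.57) = -0.6102
exp(--0.6102) = 1.8408
P = 1 / (1 + 1.8408)
P = 0.352

0.352


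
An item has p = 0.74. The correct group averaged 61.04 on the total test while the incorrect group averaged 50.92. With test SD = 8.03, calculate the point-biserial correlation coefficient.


q = 1 - p = 0.26
rpb = ((M1 - M0) / SD) * sqrt(p * q)
rpb = ((61.04 - 50.92) / 8.03) * sqrt(0.74 * 0.26)
rpb = 0.5528

0.5528


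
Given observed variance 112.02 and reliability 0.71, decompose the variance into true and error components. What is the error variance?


var_true = rxx * var_obs = 0.71 * 112.02 = 79.5342
var_error = var_obs - var_true
var_error = 112.02 - 79.5342
var_error = 32.4858

32.4858


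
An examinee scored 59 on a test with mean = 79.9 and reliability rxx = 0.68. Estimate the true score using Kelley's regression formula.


T_est = rxx * X + (1 - rxx) * mean
T_est = 0.68 * 59 + 0.32 * 79.9
T_est = 40.12 + 25.568
T_est = 65.688

65.688


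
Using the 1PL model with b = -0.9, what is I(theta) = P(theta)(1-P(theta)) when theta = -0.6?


P = 1/(1+exp(-(-0.6--0.9))) = 0.5744
I = P*(1-P) = 0.5744 * 0.4256
I = 0.2445

0.2445


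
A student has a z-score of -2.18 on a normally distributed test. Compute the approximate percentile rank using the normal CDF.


CDF(z) = 0.5 * (1 + erf(z/sqrt(2)))
erf(-1.5415) = -0.9707
CDF = 0.0146
Percentile rank = 0.0146 * 100 = 1.46

1.46


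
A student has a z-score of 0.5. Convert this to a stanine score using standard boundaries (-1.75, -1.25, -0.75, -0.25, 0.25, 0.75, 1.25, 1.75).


Stanine boundaries: [-1.75, -1.25, -0.75, -0.25, 0.25, 0.75, 1.25, 1.75]
z = 0.5
Check each boundary:
  z >= -1.75 -> could be stanine 2
  z >= -1.25 -> could be stanine 3
  z >= -0.75 -> could be stanine 4
  z >= -0.25 -> could be stanine 5
  z >= 0.25 -> could be stanine 6
  z < 0.75
  z < 1.25
  z < 1.75
Highest qualifying boundary gives stanine = 6

6


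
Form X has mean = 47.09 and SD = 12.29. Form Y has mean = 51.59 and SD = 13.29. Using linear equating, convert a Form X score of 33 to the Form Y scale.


slope = SD_Y / SD_X = 13.29 / 12.29 ~ 1.0814
intercept = mean_Y - slope * mean_X = 51.59 - (13.29 / 12.29) * 47.09 ~ 0.6684
Y = slope * X + intercept. To avoid rounding drift from the rounded slope/intercept, evaluate the equivalent form Y = mean_Y + SD_Y * (X - mean_X) / SD_X at full precision:
Y = 51.59 + 13.29 * (33 - 47.09) / 12.29
Y = 51.59 - 13.29 * 14.09 / 12.29
Y = 51.59 - 187.2561 / 12.29
Y = 51.59 - 15.2365
Y = 36.3535

36.3535


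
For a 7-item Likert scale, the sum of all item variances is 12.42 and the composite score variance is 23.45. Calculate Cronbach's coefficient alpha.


alpha = (k/(k-1)) * (1 - sum(si^2)/s_total^2)
= (7/6) * (1 - 12.42/23.45)
alpha = 0.5488

0.5488


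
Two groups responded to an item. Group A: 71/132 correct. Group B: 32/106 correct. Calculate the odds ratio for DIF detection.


Odds_A = 71/61 = 1.1639
Odds_B = 32/74 = 0.4324
OR = Odds_A / Odds_B = 1.1639 / 0.4324
Exactly, OR = (71 * 74) / (61 * 32) = 5254 / 1952
OR = 2.6916

2.6916


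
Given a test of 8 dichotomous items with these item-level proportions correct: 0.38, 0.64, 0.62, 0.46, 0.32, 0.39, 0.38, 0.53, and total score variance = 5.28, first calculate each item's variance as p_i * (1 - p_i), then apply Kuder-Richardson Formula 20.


For each item, compute p_i * q_i:
  Item 1: 0.38 * 0.62 = 0.2356
  Item 2: 0.64 * 0.36 = 0.2304
  Item 3: 0.62 * 0.38 = 0.2356
  Item 4: 0.46 * 0.54 = 0.2484
  Item 5: 0.32 * 0.68 = 0.2176
  Item 6: 0.39 * 0.61 = 0.2379
  Item 7: 0.38 * 0.62 = 0.2356
  Item 8: 0.53 * 0.47 = 0.2491
Sum(p_i * q_i) = 0.2356 + 0.2304 + 0.2356 + 0.2484 + 0.2176 + 0.2379 + 0.2356 + 0.2491 = 1.8902
KR-20 = (k/(k-1)) * (1 - Sum(p_i*q_i) / Var_total)
= (8/7) * (1 - 1.8902/5.28)
= 1.1429 * 0.642
KR-20 = 0.7337

0.7337


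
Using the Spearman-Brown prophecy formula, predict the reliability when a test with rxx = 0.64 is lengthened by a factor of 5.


r_new = (n * rxx) / (1 + (n-1) * rxx)
r_new = (5 * 0.64) / (1 + 4 * 0.64)
r_new = 3.2 / 3.56
r_new = 0.8989

0.8989


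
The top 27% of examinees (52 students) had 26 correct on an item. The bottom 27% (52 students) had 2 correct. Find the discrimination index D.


p_upper = 26/52 = 0.5
p_lower = 2/52 = 0.0385
D = 0.5 - 0.0385 = 0.4615

0.4615


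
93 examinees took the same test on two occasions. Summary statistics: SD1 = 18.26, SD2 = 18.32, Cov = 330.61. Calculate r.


r = cov(X,Y) / (SD_X * SD_Y)
r = 330.61 / (18.26 * 18.32)
r = 330.61 / 334.5232
r = 0.9883

0.9883


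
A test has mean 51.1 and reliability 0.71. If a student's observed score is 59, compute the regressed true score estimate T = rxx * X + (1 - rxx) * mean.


T_est = rxx * X + (1 - rxx) * mean
T_est = 0.71 * 59 + 0.29 * 51.1
T_est = 41.89 + 14.819
T_est = 56.709

56.709


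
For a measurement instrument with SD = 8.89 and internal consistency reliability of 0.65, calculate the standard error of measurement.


SEM = SD * sqrt(1 - rxx)
SEM = 8.89 * sqrt(1 - 0.65)
SEM = 8.89 * sqrt(0.35) = 8.89 * 0.591608
SEM = 5.2594

5.2594


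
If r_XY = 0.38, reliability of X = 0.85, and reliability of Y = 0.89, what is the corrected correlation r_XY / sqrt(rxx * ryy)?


r_corrected = rxy / sqrt(rxx * ryy)
= 0.38 / sqrt(0.85 * 0.89)
= 0.38 / sqrt(0.7565)
= 0.38 / 0.86977
r_corrected = 0.4369

0.4369


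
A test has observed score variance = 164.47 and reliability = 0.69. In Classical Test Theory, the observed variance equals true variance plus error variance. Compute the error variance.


var_true = rxx * var_obs = 0.69 * 164.47 = 113.4843
var_error = var_obs - var_true
var_error = 164.47 - 113.4843
var_error = 50.9857

50.9857


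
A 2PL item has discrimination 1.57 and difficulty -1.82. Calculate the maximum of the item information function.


For 2PL, max info at theta = b = -1.82
I_max = a^2 / 4 = 1.57^2 / 4
= 2.4649 / 4
I_max = 0.6162

0.6162


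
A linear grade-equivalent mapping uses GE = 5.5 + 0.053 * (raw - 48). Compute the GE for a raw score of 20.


raw - median = 20 - 48 = -28
slope * diff = 0.053 * -28 = -1.484
GE = 5.5 + -1.484
GE = 4.016

4.016


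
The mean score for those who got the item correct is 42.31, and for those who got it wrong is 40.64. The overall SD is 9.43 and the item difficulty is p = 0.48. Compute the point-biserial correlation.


q = 1 - p = 0.52
rpb = ((M1 - M0) / SD) * sqrt(p * q)
rpb = ((42.31 - 40.64) / 9.43) * sqrt(0.48 * 0.52)
rpb = 0.0885

0.0885


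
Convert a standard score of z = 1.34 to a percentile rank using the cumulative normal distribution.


CDF(z) = 0.5 * (1 + erf(z/sqrt(2)))
erf(0.9475) = 0.8198
CDF = 0.9099
Percentile rank = 0.9099 * 100 = 90.99

90.99


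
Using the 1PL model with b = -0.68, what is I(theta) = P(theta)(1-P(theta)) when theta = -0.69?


P = 1/(1+exp(-(-0.69--0.68))) = 0.4975
I = P*(1-P) = 0.4975 * 0.5025
I = 0.25

0.25


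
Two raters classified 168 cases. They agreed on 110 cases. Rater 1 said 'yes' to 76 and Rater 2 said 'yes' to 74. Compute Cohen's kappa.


P_o = 110/168 = 0.654762
P_e = (76*74 + 92*94) / 28224 = 0.505669
kappa = (P_o - P_e) / (1 - P_e)
kappa = (0.654762 - 0.505669) / (1 - 0.505669)
kappa = 0.3016

0.3016


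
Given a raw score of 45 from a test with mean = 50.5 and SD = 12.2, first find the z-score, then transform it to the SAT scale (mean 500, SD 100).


z = (X - mean) / SD = (45 - 50.5) / 12.2
z = -5.5 / 12.2
z = -0.4508
SAT-scale = SAT = 500 + 100z
Carry z at full precision (z = -5.5 / 12.2) into the conversion:
SAT-scale = 500 + 100 * (-5.5 / 12.2) = 500 + -550 / 12.2
SAT-scale = 500 + -45.082
SAT-scale = 454.918

454.918


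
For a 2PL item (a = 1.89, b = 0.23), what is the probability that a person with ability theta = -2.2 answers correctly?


a*(theta - b) = 1.89 * (-2.2 - 0.23) = -4.5927
exp(--4.5927) = 98.7607
P = 1 / (1 + 98.7607)
P = 0.01

0.01


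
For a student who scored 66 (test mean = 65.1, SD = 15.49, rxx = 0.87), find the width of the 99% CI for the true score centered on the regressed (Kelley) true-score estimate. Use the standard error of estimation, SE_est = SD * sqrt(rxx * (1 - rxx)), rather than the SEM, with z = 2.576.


True score estimate = 0.87*66 + 0.13*65.1 = 65.883
SE_est = SD * sqrt(rxx * (1 - rxx)) = 15.49 * sqrt(0.87 * 0.13) = 15.49 * sqrt(0.1131) = 5.20934
CI = T_est +/- z * SE_est, so width = 2 * z * SE_est = 2 * 2.576 * 5.20934
Width = 26.8385

26.8385


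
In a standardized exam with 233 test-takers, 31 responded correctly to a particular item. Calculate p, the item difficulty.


Item difficulty p = number correct / total examinees
p = 31 / 233
p = 0.133

0.133


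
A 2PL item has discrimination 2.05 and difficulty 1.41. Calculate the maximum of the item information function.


For 2PL, max info at theta = b = 1.41
I_max = a^2 / 4 = 2.05^2 / 4
= 4.2025 / 4
I_max = 1.0506

1.0506


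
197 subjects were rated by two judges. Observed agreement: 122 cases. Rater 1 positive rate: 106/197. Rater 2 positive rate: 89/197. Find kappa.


P_o = 122/197 = 0.619289
P_e = (106*89 + 91*108) / 38809 = 0.496328
kappa = (P_o - P_e) / (1 - P_e)
kappa = (0.619289 - 0.496328) / (1 - 0.496328)
kappa = 0.2441

0.2441


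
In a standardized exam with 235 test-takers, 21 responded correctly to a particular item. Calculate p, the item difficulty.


Item difficulty p = number correct / total examinees
p = 21 / 235
p = 0.0894

0.0894


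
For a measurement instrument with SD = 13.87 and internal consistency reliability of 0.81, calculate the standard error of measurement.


SEM = SD * sqrt(1 - rxx)
SEM = 13.87 * sqrt(1 - 0.81)
SEM = 13.87 * sqrt(0.19) = 13.87 * 0.43589
SEM = 6.0458

6.0458


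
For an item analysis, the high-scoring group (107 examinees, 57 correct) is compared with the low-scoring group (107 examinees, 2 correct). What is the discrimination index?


p_upper = 57/107 = 0.5327
p_lower = 2/107 = 0.0187
D = 0.5327 - 0.0187 = 0.514

0.514


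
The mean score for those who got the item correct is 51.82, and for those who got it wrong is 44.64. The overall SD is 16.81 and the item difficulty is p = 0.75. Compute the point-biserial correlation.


q = 1 - p = 0.25
rpb = ((M1 - M0) / SD) * sqrt(p * q)
rpb = ((51.82 - 44.64) / 16.81) * sqrt(0.75 * 0.25)
rpb = 0.185

0.185


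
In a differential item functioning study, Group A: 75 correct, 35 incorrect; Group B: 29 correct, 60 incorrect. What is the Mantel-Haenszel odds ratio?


Odds_A = 75/35 = 2.1429
Odds_B = 29/60 = 0.4833
OR = Odds_A / Odds_B = 2.1429 / 0.4833
Exactly, OR = (75 * 60) / (35 * 29) = 4500 / 1015
OR = 4.4335

4.4335


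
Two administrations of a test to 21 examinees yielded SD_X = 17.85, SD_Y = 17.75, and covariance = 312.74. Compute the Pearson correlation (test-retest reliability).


r = cov(X,Y) / (SD_X * SD_Y)
r = 312.74 / (17.85 * 17.75)
r = 312.74 / 316.8375
r = 0.9871

0.9871


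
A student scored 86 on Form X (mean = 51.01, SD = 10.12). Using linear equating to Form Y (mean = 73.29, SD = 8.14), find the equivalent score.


slope = SD_Y / SD_X = 8.14 / 10.12 ~ 0.8043
intercept = mean_Y - slope * mean_X = 73.29 - (8.14 / 10.12) * 51.01 ~ 32.2602
Y = slope * X + intercept. To avoid rounding drift from the rounded slope/intercept, evaluate the equivalent form Y = mean_Y + SD_Y * (X - mean_X) / SD_X at full precision:
Y = 73.29 + 8.14 * (86 - 51.01) / 10.12
Y = 73.29 + 8.14 * 34.99 / 10.12
Y = 73.29 + 284.8186 / 10.12
Y = 73.29 + 28.1441
Y = 101.4341

101.4341


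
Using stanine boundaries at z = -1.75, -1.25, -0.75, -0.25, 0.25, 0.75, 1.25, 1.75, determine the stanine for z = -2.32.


Stanine boundaries: [-1.75, -1.25, -0.75, -0.25, 0.25, 0.75, 1.25, 1.75]
z = -2.32
Check each boundary:
  z < -1.75
  z < -1.25
  z < -0.75
  z < -0.25
  z < 0.25
  z < 0.75
  z < 1.25
  z < 1.75
Highest qualifying boundary gives stanine = 1

1


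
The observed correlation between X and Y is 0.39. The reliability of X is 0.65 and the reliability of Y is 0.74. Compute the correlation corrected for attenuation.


r_corrected = rxy / sqrt(rxx * ryy)
= 0.39 / sqrt(0.65 * 0.74)
= 0.39 / sqrt(0.481)
= 0.39 / 0.693542
r_corrected = 0.5623

0.5623


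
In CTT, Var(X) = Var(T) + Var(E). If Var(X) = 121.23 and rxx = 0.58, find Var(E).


var_true = rxx * var_obs = 0.58 * 121.23 = 70.3134
var_error = var_obs - var_true
var_error = 121.23 - 70.3134
var_error = 50.9166

50.9166


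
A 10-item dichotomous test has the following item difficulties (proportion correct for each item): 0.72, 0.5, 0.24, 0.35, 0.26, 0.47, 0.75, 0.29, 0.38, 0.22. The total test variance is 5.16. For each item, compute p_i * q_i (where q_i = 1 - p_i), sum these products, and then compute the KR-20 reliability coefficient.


For each item, compute p_i * q_i:
  Item 1: 0.72 * 0.28 = 0.2016
  Item 2: 0.5 * 0.5 = 0.25
  Item 3: 0.24 * 0.76 = 0.1824
  Item 4: 0.35 * 0.65 = 0.2275
  Item 5: 0.26 * 0.74 = 0.1924
  Item 6: 0.47 * 0.53 = 0.2491
  Item 7: 0.75 * 0.25 = 0.1875
  Item 8: 0.29 * 0.71 = 0.2059
  Item 9: 0.38 * 0.62 = 0.2356
  Item 10: 0.22 * 0.78 = 0.1716
Sum(p_i * q_i) = 0.2016 + 0.25 + 0.1824 + 0.2275 + 0.1924 + 0.2491 + 0.1875 + 0.2059 + 0.2356 + 0.1716 = 2.1036
KR-20 = (k/(k-1)) * (1 - Sum(p_i*q_i) / Var_total)
= (10/9) * (1 - 2.1036/5.16)
= 1.1111 * 0.5923
KR-20 = 0.6581

0.6581


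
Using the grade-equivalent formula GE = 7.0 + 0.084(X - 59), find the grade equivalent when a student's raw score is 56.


raw - median = 56 - 59 = -3
slope * diff = 0.084 * -3 = -0.252
GE = 7.0 + -0.252
GE = 6.748

6.748


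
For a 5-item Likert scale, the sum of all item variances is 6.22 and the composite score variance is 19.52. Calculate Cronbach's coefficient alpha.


alpha = (k/(k-1)) * (1 - sum(si^2)/s_total^2)
= (5/4) * (1 - 6.22/19.52)
alpha = 0.8517

0.8517


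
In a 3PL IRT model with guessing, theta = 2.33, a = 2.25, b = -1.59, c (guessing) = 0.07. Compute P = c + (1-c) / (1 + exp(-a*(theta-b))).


logit = 2.25*(2.33 - -1.59) = 8.82
P* = 1/(1 + exp(-8.82)) = 0.9999
P = 0.07 + (1 - 0.07) * 0.9999
P = 0.9999

0.9999


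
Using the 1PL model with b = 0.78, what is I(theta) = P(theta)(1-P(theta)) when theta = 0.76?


P = 1/(1+exp(-(0.76-0.78))) = 0.495
I = P*(1-P) = 0.495 * 0.505
I = 0.25

0.25


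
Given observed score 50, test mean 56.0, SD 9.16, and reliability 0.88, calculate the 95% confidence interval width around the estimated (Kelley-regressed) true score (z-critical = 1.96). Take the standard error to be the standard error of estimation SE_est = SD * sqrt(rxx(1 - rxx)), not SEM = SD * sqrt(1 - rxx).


True score estimate = 0.88*50 + 0.12*56.0 = 50.72
SE_est = SD * sqrt(rxx * (1 - rxx)) = 9.16 * sqrt(0.88 * 0.12) = 9.16 * sqrt(0.1056) = 2.976648
CI = T_est +/- z * SE_est, so width = 2 * z * SE_est = 2 * 1.96 * 2.976648
Width = 11.6685

11.6685


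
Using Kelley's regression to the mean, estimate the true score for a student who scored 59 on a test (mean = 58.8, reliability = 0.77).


T_est = rxx * X + (1 - rxx) * mean
T_est = 0.77 * 59 + 0.23 * 58.8
T_est = 45.43 + 13.524
T_est = 58.954

58.954


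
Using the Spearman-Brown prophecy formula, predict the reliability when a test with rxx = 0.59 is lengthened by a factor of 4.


r_new = (n * rxx) / (1 + (n-1) * rxx)
r_new = (4 * 0.59) / (1 + 3 * 0.59)
r_new = 2.36 / 2.77
r_new = 0.852

0.852


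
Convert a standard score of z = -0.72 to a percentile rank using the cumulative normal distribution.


CDF(z) = 0.5 * (1 + erf(z/sqrt(2)))
erf(-0.5091) = -0.5285
CDF = 0.2358
Percentile rank = 0.2358 * 100 = 23.58

23.58


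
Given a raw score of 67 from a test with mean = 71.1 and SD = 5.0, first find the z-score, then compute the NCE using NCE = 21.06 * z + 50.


z = (X - mean) / SD = (67 - 71.1) / 5.0
z = -4.1 / 5.0
z = -0.82
NCE = NCE = 21.06z + 50
Carry z at full precision (z = -4.1 / 5.0) into the conversion:
NCE = 21.06 * (-4.1 / 5.0) + 50 = -86.346 / 5.0 + 50
NCE = -17.2692 + 50
NCE = 32.7308

32.7308


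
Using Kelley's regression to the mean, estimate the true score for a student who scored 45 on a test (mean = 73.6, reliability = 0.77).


T_est = rxx * X + (1 - rxx) * mean
T_est = 0.77 * 45 + 0.23 * 73.6
T_est = 34.65 + 16.928
T_est = 51.578

51.578


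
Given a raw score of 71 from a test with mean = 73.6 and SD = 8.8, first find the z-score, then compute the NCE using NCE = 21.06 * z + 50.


z = (X - mean) / SD = (71 - 73.6) / 8.8
z = -2.6 / 8.8
z = -0.2955
NCE = NCE = 21.06z + 50
Carry z at full precision (z = -2.6 / 8.8) into the conversion:
NCE = 21.06 * (-2.6 / 8.8) + 50 = -54.756 / 8.8 + 50
NCE = -6.2223 + 50
NCE = 43.7777

43.7777


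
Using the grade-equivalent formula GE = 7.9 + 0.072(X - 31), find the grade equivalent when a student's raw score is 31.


raw - median = 31 - 31 = 0
slope * diff = 0.072 * 0 = 0.0
GE = 7.9 + 0.0
GE = 7.9

7.9


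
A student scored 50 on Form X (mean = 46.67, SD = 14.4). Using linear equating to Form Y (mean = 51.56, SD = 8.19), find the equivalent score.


slope = SD_Y / SD_X = 8.19 / 14.4 ~ 0.5687
intercept = mean_Y - slope * mean_X = 51.56 - (8.19 / 14.4) * 46.67 ~ 25.0164
Y = slope * X + intercept. To avoid rounding drift from the rounded slope/intercept, evaluate the equivalent form Y = mean_Y + SD_Y * (X - mean_X) / SD_X at full precision:
Y = 51.56 + 8.19 * (50 - 46.67) / 14.4
Y = 51.56 + 8.19 * 3.33 / 14.4
Y = 51.56 + 27.2727 / 14.4
Y = 51.56 + 1.8939
Y = 53.4539

53.4539


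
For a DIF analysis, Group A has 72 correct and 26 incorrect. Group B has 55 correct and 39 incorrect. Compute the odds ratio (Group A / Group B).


Odds_A = 72/26 = 2.7692
Odds_B = 55/39 = 1.4103
OR = Odds_A / Odds_B = 2.7692 / 1.4103
Exactly, OR = (72 * 39) / (26 * 55) = 2808 / 1430
OR = 1.9636

1.9636


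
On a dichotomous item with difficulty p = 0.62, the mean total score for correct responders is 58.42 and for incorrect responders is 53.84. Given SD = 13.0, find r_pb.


q = 1 - p = 0.38
rpb = ((M1 - M0) / SD) * sqrt(p * q)
rpb = ((58.42 - 53.84) / 13.0) * sqrt(0.62 * 0.38)
rpb = 0.171

0.171


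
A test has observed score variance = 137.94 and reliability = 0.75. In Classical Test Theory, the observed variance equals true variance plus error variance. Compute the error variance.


var_true = rxx * var_obs = 0.75 * 137.94 = 103.455
var_error = var_obs - var_true
var_error = 137.94 - 103.455
var_error = 34.485

34.485


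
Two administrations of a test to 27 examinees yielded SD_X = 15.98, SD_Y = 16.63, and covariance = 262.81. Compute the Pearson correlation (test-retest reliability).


r = cov(X,Y) / (SD_X * SD_Y)
r = 262.81 / (15.98 * 16.63)
r = 262.81 / 265.7474
r = 0.9889

0.9889


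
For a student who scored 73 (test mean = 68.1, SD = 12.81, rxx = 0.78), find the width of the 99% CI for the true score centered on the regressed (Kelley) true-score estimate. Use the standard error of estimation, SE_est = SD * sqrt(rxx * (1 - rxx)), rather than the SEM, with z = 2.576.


True score estimate = 0.78*73 + 0.22*68.1 = 71.922
SE_est = SD * sqrt(rxx * (1 - rxx)) = 12.81 * sqrt(0.78 * 0.22) = 12.81 * sqrt(0.1716) = 5.306495
CI = T_est +/- z * SE_est, so width = 2 * z * SE_est = 2 * 2.576 * 5.306495
Width = 27.3391

27.3391


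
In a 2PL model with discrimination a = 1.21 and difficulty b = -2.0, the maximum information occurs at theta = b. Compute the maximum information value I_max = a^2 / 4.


For 2PL, max info at theta = b = -2.0
I_max = a^2 / 4 = 1.21^2 / 4
= 1.4641 / 4
I_max = 0.366

0.366


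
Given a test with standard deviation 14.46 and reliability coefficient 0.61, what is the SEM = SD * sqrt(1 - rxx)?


SEM = SD * sqrt(1 - rxx)
SEM = 14.46 * sqrt(1 - 0.61)
SEM = 14.46 * sqrt(0.39) = 14.46 * 0.6245
SEM = 9.0303

9.0303


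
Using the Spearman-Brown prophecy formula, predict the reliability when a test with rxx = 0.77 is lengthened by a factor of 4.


r_new = (n * rxx) / (1 + (n-1) * rxx)
r_new = (4 * 0.77) / (1 + 3 * 0.77)
r_new = 3.08 / 3.31
r_new = 0.9305

0.9305


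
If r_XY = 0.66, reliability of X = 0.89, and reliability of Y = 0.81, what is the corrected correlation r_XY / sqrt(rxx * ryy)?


r_corrected = rxy / sqrt(rxx * ryy)
= 0.66 / sqrt(0.89 * 0.81)
= 0.66 / sqrt(0.7209)
= 0.66 / 0.849058
r_corrected = 0.7773

0.7773


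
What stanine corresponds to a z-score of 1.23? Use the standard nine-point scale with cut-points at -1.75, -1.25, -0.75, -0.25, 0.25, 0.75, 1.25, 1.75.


Stanine boundaries: [-1.75, -1.25, -0.75, -0.25, 0.25, 0.75, 1.25, 1.75]
z = 1.23
Check each boundary:
  z >= -1.75 -> could be stanine 2
  z >= -1.25 -> could be stanine 3
  z >= -0.75 -> could be stanine 4
  z >= -0.25 -> could be stanine 5
  z >= 0.25 -> could be stanine 6
  z >= 0.75 -> could be stanine 7
  z < 1.25
  z < 1.75
Highest qualifying boundary gives stanine = 7

7


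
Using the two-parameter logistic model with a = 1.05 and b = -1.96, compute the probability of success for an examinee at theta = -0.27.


a*(theta - b) = 1.05 * (-0.27 - -1.96) = 1.7745
exp(-1.7745) = 0.1696
P = 1 / (1 + 0.1696)
P = 0.855

0.855


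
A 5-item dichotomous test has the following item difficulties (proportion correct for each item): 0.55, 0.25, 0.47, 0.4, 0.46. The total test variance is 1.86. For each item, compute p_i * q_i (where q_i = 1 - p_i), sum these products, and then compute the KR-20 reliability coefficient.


For each item, compute p_i * q_i:
  Item 1: 0.55 * 0.45 = 0.2475
  Item 2: 0.25 * 0.75 = 0.1875
  Item 3: 0.47 * 0.53 = 0.2491
  Item 4: 0.4 * 0.6 = 0.24
  Item 5: 0.46 * 0.54 = 0.2484
Sum(p_i * q_i) = 0.2475 + 0.1875 + 0.2491 + 0.24 + 0.2484 = 1.1725
KR-20 = (k/(k-1)) * (1 - Sum(p_i*q_i) / Var_total)
= (5/4) * (1 - 1.1725/1.86)
= 1.25 * 0.3696
KR-20 = 0.462

0.462


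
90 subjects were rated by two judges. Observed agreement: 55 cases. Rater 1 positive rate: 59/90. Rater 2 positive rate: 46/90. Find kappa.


P_o = 55/90 = 0.611111
P_e = (59*46 + 31*44) / 8100 = 0.503457
kappa = (P_o - P_e) / (1 - P_e)
kappa = (0.611111 - 0.503457) / (1 - 0.503457)
kappa = 0.2168

0.2168


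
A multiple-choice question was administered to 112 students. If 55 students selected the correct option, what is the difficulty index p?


Item difficulty p = number correct / total examinees
p = 55 / 112
p = 0.4911

0.4911


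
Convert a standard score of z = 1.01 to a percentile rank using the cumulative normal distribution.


CDF(z) = 0.5 * (1 + erf(z/sqrt(2)))
erf(0.7142) = 0.6875
CDF = 0.8438
Percentile rank = 0.8438 * 100 = 84.38

84.38


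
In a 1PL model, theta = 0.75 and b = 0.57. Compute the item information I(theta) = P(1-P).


P = 1/(1+exp(-(0.75-0.57))) = 0.5449
I = P*(1-P) = 0.5449 * 0.4551
I = 0.248

0.248


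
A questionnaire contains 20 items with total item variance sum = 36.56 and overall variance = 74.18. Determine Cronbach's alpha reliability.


alpha = (k/(k-1)) * (1 - sum(si^2)/s_total^2)
= (20/19) * (1 - 36.56/74.18)
alpha = 0.5338

0.5338


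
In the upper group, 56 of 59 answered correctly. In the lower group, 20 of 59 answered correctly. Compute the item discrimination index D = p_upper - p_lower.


p_upper = 56/59 = 0.9492
p_lower = 20/59 = 0.339
D = 0.9492 - 0.339 = 0.6102

0.6102


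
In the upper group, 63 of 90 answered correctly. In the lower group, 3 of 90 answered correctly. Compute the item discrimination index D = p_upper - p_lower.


p_upper = 63/90 = 0.7
p_lower = 3/90 = 0.0333
D = 0.7 - 0.0333 = 0.6667

0.6667


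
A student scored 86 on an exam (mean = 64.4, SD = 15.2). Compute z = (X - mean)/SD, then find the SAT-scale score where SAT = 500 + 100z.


z = (X - mean) / SD = (86 - 64.4) / 15.2
z = 21.6 / 15.2
z = 1.4211
SAT-scale = SAT = 500 + 100z
Carry z at full precision (z = 21.6 / 15.2) into the conversion:
SAT-scale = 500 + 100 * (21.6 / 15.2) = 500 + 2160 / 15.2
SAT-scale = 500 + 142.1053
SAT-scale = 642.1053

642.1053


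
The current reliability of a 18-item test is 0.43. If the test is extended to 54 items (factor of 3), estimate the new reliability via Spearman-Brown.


r_new = (n * rxx) / (1 + (n-1) * rxx)
r_new = (3 * 0.43) / (1 + 2 * 0.43)
r_new = 1.29 / 1.86
r_new = 0.6935

0.6935


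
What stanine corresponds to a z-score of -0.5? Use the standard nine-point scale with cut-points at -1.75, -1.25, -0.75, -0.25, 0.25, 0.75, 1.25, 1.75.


Stanine boundaries: [-1.75, -1.25, -0.75, -0.25, 0.25, 0.75, 1.25, 1.75]
z = -0.5
Check each boundary:
  z >= -1.75 -> could be stanine 2
  z >= -1.25 -> could be stanine 3
  z >= -0.75 -> could be stanine 4
  z < -0.25
  z < 0.25
  z < 0.75
  z < 1.25
  z < 1.75
Highest qualifying boundary gives stanine = 4

4


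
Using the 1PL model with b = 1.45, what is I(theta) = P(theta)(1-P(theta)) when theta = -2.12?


P = 1/(1+exp(-(-2.12-1.45))) = 0.0274
I = P*(1-P) = 0.0274 * 0.9726
I = 0.0266

0.0266


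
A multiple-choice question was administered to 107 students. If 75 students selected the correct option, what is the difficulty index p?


Item difficulty p = number correct / total examinees
p = 75 / 107
p = 0.7009

0.7009


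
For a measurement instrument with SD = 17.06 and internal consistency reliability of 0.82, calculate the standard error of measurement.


SEM = SD * sqrt(1 - rxx)
SEM = 17.06 * sqrt(1 - 0.82)
SEM = 17.06 * sqrt(0.18) = 17.06 * 0.424264
SEM = 7.2379

7.2379


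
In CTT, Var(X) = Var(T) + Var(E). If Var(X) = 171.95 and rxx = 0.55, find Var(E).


var_true = rxx * var_obs = 0.55 * 171.95 = 94.5725
var_error = var_obs - var_true
var_error = 171.95 - 94.5725
var_error = 77.3775

77.3775


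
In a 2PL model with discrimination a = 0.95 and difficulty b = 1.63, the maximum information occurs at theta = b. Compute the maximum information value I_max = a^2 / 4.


For 2PL, max info at theta = b = 1.63
I_max = a^2 / 4 = 0.95^2 / 4
= 0.9025 / 4
I_max = 0.2256

0.2256


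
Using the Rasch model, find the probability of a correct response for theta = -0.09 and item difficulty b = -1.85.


theta - b = -0.09 - -1.85 = 1.76
exp(-(theta - b)) = exp(-1.76) = 0.172
P = 1 / (1 + 0.172)
P = 0.8532

0.8532


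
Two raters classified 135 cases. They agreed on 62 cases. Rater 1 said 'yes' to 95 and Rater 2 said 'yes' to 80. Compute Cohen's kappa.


P_o = 62/135 = 0.459259
P_e = (95*80 + 40*55) / 18225 = 0.537723
kappa = (P_o - P_e) / (1 - P_e)
kappa = (0.459259 - 0.537723) / (1 - 0.537723)
kappa = -0.1697

-0.1697


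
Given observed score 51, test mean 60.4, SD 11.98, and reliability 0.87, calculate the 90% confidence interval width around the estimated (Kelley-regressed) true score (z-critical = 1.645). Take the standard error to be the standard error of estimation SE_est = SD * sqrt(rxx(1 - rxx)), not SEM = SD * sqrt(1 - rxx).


True score estimate = 0.87*51 + 0.13*60.4 = 52.222
SE_est = SD * sqrt(rxx * (1 - rxx)) = 11.98 * sqrt(0.87 * 0.13) = 11.98 * sqrt(0.1131) = 4.028915
CI = T_est +/- z * SE_est, so width = 2 * z * SE_est = 2 * 1.645 * 4.028915
Width = 13.2551

13.2551


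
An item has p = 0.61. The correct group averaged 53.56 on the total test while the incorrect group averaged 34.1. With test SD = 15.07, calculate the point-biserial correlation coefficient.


q = 1 - p = 0.39
rpb = ((M1 - M0) / SD) * sqrt(p * q)
rpb = ((53.56 - 34.1) / 15.07) * sqrt(0.61 * 0.39)
rpb = 0.6298

0.6298


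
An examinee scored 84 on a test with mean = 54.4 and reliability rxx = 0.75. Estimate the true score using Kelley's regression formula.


T_est = rxx * X + (1 - rxx) * mean
T_est = 0.75 * 84 + 0.25 * 54.4
T_est = 63.0 + 13.6
T_est = 76.6

76.6


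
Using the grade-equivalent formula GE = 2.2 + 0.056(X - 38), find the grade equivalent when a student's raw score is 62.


raw - median = 62 - 38 = 24
slope * diff = 0.056 * 24 = 1.344
GE = 2.2 + 1.344
GE = 3.544

3.544


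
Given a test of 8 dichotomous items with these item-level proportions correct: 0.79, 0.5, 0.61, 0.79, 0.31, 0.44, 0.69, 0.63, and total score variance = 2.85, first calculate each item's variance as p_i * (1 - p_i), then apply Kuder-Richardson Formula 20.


For each item, compute p_i * q_i:
  Item 1: 0.79 * 0.21 = 0.1659
  Item 2: 0.5 * 0.5 = 0.25
  Item 3: 0.61 * 0.39 = 0.2379
  Item 4: 0.79 * 0.21 = 0.1659
  Item 5: 0.31 * 0.69 = 0.2139
  Item 6: 0.44 * 0.56 = 0.2464
  Item 7: 0.69 * 0.31 = 0.2139
  Item 8: 0.63 * 0.37 = 0.2331
Sum(p_i * q_i) = 0.1659 + 0.25 + 0.2379 + 0.1659 + 0.2139 + 0.2464 + 0.2139 + 0.2331 = 1.727
KR-20 = (k/(k-1)) * (1 - Sum(p_i*q_i) / Var_total)
= (8/7) * (1 - 1.727/2.85)
= 1.1429 * 0.394
KR-20 = 0.4503

0.4503


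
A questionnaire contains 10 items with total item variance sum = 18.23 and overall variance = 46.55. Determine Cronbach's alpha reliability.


alpha = (k/(k-1)) * (1 - sum(si^2)/s_total^2)
= (10/9) * (1 - 18.23/46.55)
alpha = 0.676

0.676


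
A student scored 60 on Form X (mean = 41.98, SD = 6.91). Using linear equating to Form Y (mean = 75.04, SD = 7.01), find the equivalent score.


slope = SD_Y / SD_X = 7.01 / 6.91 ~ 1.0145
intercept = mean_Y - slope * mean_X = 75.04 - (7.01 / 6.91) * 41.98 ~ 32.4525
Y = slope * X + intercept. To avoid rounding drift from the rounded slope/intercept, evaluate the equivalent form Y = mean_Y + SD_Y * (X - mean_X) / SD_X at full precision:
Y = 75.04 + 7.01 * (60 - 41.98) / 6.91
Y = 75.04 + 7.01 * 18.02 / 6.91
Y = 75.04 + 126.3202 / 6.91
Y = 75.04 + 18.2808
Y = 93.3208

93.3208


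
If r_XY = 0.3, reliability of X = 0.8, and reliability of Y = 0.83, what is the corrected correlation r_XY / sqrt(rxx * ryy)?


r_corrected = rxy / sqrt(rxx * ryy)
= 0.3 / sqrt(0.8 * 0.83)
= 0.3 / sqrt(0.664)
= 0.3 / 0.814862
r_corrected = 0.3682

0.3682


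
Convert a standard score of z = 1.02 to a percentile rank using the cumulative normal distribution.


CDF(z) = 0.5 * (1 + erf(z/sqrt(2)))
erf(0.7212) = 0.6923
CDF = 0.8461
Percentile rank = 0.8461 * 100 = 84.61

84.61


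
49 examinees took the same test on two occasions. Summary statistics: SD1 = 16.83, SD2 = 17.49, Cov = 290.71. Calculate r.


r = cov(X,Y) / (SD_X * SD_Y)
r = 290.71 / (16.83 * 17.49)
r = 290.71 / 294.3567
r = 0.9876

0.9876


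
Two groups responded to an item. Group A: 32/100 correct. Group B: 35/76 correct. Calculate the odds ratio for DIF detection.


Odds_A = 32/68 = 0.4706
Odds_B = 35/41 = 0.8537
OR = Odds_A / Odds_B = 0.4706 / 0.8537
Exactly, OR = (32 * 41) / (68 * 35) = 1312 / 2380
OR = 0.5513

0.5513


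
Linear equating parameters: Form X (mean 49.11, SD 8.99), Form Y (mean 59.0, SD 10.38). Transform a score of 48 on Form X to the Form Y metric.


slope = SD_Y / SD_X = 10.38 / 8.99 ~ 1.1546
intercept = mean_Y - slope * mean_X = 59.0 - (10.38 / 8.99) * 49.11 ~ 2.2968
Y = slope * X + intercept. To avoid rounding drift from the rounded slope/intercept, evaluate the equivalent form Y = mean_Y + SD_Y * (X - mean_X) / SD_X at full precision:
Y = 59.0 + 10.38 * (48 - 49.11) / 8.99
Y = 59.0 - 10.38 * 1.11 / 8.99
Y = 59.0 - 11.5218 / 8.99
Y = 59.0 - 1.2816
Y = 57.7184

57.7184


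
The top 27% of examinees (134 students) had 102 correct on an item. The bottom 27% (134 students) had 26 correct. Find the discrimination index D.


p_upper = 102/134 = 0.7612
p_lower = 26/134 = 0.194
D = 0.7612 - 0.194 = 0.5672

0.5672


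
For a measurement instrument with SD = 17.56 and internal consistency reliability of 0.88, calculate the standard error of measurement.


SEM = SD * sqrt(1 - rxx)
SEM = 17.56 * sqrt(1 - 0.88)
SEM = 17.56 * sqrt(0.12) = 17.56 * 0.34641
SEM = 6.083

6.083


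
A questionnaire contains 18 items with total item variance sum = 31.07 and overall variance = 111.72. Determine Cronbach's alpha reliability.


alpha = (k/(k-1)) * (1 - sum(si^2)/s_total^2)
= (18/17) * (1 - 31.07/111.72)
alpha = 0.7644

0.7644


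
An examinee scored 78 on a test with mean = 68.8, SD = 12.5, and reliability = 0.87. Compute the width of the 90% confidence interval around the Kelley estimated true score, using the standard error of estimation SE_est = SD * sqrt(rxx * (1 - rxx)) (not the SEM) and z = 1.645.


True score estimate = 0.87*78 + 0.13*68.8 = 76.804
SE_est = SD * sqrt(rxx * (1 - rxx)) = 12.5 * sqrt(0.87 * 0.13) = 12.5 * sqrt(0.1131) = 4.203793
CI = T_est +/- z * SE_est, so width = 2 * z * SE_est = 2 * 1.645 * 4.203793
Width = 13.8305

13.8305


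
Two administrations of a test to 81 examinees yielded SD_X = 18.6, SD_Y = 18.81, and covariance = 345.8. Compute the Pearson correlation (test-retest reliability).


r = cov(X,Y) / (SD_X * SD_Y)
r = 345.8 / (18.6 * 18.81)
r = 345.8 / 349.866
r = 0.9884

0.9884


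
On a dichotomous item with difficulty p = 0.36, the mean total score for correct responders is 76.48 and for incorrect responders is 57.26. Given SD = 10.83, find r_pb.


q = 1 - p = 0.64
rpb = ((M1 - M0) / SD) * sqrt(p * q)
rpb = ((76.48 - 57.26) / 10.83) * sqrt(0.36 * 0.64)
rpb = 0.8519

0.8519


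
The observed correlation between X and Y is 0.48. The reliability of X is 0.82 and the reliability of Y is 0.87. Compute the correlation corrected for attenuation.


r_corrected = rxy / sqrt(rxx * ryy)
= 0.48 / sqrt(0.82 * 0.87)
= 0.48 / sqrt(0.7134)
= 0.48 / 0.84463
r_corrected = 0.5683

0.5683


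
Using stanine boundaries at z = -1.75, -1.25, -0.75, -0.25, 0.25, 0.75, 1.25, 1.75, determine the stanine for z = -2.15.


Stanine boundaries: [-1.75, -1.25, -0.75, -0.25, 0.25, 0.75, 1.25, 1.75]
z = -2.15
Check each boundary:
  z < -1.75
  z < -1.25
  z < -0.75
  z < -0.25
  z < 0.25
  z < 0.75
  z < 1.25
  z < 1.75
Highest qualifying boundary gives stanine = 1

1


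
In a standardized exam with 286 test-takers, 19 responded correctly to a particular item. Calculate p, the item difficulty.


Item difficulty p = number correct / total examinees
p = 19 / 286
p = 0.0664

0.0664


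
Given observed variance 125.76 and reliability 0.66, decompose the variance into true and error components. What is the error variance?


var_true = rxx * var_obs = 0.66 * 125.76 = 83.0016
var_error = var_obs - var_true
var_error = 125.76 - 83.0016
var_error = 42.7584

42.7584


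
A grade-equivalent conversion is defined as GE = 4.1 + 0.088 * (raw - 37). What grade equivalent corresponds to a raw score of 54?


raw - median = 54 - 37 = 17
slope * diff = 0.088 * 17 = 1.496
GE = 4.1 + 1.496
GE = 5.596

5.596


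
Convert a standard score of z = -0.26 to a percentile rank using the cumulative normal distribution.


CDF(z) = 0.5 * (1 + erf(z/sqrt(2)))
erf(-0.1838) = -0.2051
CDF = 0.3974
Percentile rank = 0.3974 * 100 = 39.74

39.74


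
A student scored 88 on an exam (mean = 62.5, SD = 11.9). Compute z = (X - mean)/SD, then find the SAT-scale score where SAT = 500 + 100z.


z = (X - mean) / SD = (88 - 62.5) / 11.9
z = 25.5 / 11.9
z = 2.1429
SAT-scale = SAT = 500 + 100z
Carry z at full precision (z = 25.5 / 11.9) into the conversion:
SAT-scale = 500 + 100 * (25.5 / 11.9) = 500 + 2550 / 11.9
SAT-scale = 500 + 214.2857
SAT-scale = 714.2857

714.2857


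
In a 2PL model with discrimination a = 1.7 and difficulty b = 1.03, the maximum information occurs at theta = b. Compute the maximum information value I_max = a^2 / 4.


For 2PL, max info at theta = b = 1.03
I_max = a^2 / 4 = 1.7^2 / 4
= 2.89 / 4
I_max = 0.7225

0.7225


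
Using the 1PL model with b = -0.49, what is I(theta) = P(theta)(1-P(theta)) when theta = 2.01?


P = 1/(1+exp(-(2.01--0.49))) = 0.9241
I = P*(1-P) = 0.9241 * 0.0759
I = 0.0701

0.0701


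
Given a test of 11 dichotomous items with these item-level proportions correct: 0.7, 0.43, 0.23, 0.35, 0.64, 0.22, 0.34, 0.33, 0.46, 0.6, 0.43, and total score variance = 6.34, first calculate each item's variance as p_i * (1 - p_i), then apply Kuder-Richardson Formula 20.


For each item, compute p_i * q_i:
  Item 1: 0.7 * 0.3 = 0.21
  Item 2: 0.43 * 0.57 = 0.2451
  Item 3: 0.23 * 0.77 = 0.1771
  Item 4: 0.35 * 0.65 = 0.2275
  Item 5: 0.64 * 0.36 = 0.2304
  Item 6: 0.22 * 0.78 = 0.1716
  Item 7: 0.34 * 0.66 = 0.2244
  Item 8: 0.33 * 0.67 = 0.2211
  Item 9: 0.46 * 0.54 = 0.2484
  Item 10: 0.6 * 0.4 = 0.24
  Item 11: 0.43 * 0.57 = 0.2451
Sum(p_i * q_i) = 0.21 + 0.2451 + 0.1771 + 0.2275 + 0.2304 + 0.1716 + 0.2244 + 0.2211 + 0.2484 + 0.24 + 0.2451 = 2.4407
KR-20 = (k/(k-1)) * (1 - Sum(p_i*q_i) / Var_total)
= (11/10) * (1 - 2.4407/6.34)
= 1.1 * 0.615
KR-20 = 0.6765

0.6765


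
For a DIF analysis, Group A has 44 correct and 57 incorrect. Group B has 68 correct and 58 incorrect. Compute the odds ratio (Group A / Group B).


Odds_A = 44/57 = 0.7719
Odds_B = 68/58 = 1.1724
OR = Odds_A / Odds_B = 0.7719 / 1.1724
Exactly, OR = (44 * 58) / (57 * 68) = 2552 / 3876
OR = 0.6584

0.6584


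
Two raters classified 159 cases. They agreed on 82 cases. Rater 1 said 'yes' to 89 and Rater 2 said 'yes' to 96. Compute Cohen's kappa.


P_o = 82/159 = 0.515723
P_e = (89*96 + 70*63) / 25281 = 0.512401
kappa = (P_o - P_e) / (1 - P_e)
kappa = (0.515723 - 0.512401) / (1 - 0.512401)
kappa = 0.0068

0.0068


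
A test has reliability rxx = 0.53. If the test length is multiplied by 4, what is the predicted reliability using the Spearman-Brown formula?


r_new = (n * rxx) / (1 + (n-1) * rxx)
r_new = (4 * 0.53) / (1 + 3 * 0.53)
r_new = 2.12 / 2.59
r_new = 0.8185

0.8185


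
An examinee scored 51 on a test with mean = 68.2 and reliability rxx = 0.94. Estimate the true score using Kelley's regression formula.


T_est = rxx * X + (1 - rxx) * mean
T_est = 0.94 * 51 + 0.06 * 68.2
T_est = 47.94 + 4.092
T_est = 52.032

52.032


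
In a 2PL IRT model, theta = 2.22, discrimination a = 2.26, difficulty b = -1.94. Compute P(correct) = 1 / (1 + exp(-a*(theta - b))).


a*(theta - b) = 2.26 * (2.22 - -1.94) = 9.4016
exp(-9.4016) = 0.0001
P = 1 / (1 + 0.0001)
P = 0.9999

0.9999


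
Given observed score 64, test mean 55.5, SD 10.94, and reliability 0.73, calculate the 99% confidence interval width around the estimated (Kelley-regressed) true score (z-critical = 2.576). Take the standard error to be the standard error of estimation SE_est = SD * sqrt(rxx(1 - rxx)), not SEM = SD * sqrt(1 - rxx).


True score estimate = 0.73*64 + 0.27*55.5 = 61.705
SE_est = SD * sqrt(rxx * (1 - rxx)) = 10.94 * sqrt(0.73 * 0.27) = 10.94 * sqrt(0.1971) = 4.856916
CI = T_est +/- z * SE_est, so width = 2 * z * SE_est = 2 * 2.576 * 4.856916
Width = 25.0228

25.0228
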